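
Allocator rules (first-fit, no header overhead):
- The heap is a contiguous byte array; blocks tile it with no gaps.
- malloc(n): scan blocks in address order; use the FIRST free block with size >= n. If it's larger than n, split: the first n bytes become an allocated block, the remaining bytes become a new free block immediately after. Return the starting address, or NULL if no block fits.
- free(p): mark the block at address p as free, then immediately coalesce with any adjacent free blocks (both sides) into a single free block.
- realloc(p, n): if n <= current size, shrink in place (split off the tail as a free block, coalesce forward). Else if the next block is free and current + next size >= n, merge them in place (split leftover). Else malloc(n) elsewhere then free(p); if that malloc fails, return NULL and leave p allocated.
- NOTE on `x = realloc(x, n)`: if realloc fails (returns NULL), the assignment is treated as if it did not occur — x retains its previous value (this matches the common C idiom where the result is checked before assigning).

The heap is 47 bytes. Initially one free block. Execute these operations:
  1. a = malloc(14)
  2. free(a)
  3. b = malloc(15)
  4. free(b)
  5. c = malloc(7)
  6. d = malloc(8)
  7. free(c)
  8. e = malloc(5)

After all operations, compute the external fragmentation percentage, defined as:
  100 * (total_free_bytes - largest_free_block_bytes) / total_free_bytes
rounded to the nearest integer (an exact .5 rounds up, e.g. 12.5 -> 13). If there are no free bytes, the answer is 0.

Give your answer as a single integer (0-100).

Answer: 6

Derivation:
Op 1: a = malloc(14) -> a = 0; heap: [0-13 ALLOC][14-46 FREE]
Op 2: free(a) -> (freed a); heap: [0-46 FREE]
Op 3: b = malloc(15) -> b = 0; heap: [0-14 ALLOC][15-46 FREE]
Op 4: free(b) -> (freed b); heap: [0-46 FREE]
Op 5: c = malloc(7) -> c = 0; heap: [0-6 ALLOC][7-46 FREE]
Op 6: d = malloc(8) -> d = 7; heap: [0-6 ALLOC][7-14 ALLOC][15-46 FREE]
Op 7: free(c) -> (freed c); heap: [0-6 FREE][7-14 ALLOC][15-46 FREE]
Op 8: e = malloc(5) -> e = 0; heap: [0-4 ALLOC][5-6 FREE][7-14 ALLOC][15-46 FREE]
Free blocks: [2 32] total_free=34 largest=32 -> 100*(34-32)/34 = 200/34 ≈ 5.882 -> rounds to 6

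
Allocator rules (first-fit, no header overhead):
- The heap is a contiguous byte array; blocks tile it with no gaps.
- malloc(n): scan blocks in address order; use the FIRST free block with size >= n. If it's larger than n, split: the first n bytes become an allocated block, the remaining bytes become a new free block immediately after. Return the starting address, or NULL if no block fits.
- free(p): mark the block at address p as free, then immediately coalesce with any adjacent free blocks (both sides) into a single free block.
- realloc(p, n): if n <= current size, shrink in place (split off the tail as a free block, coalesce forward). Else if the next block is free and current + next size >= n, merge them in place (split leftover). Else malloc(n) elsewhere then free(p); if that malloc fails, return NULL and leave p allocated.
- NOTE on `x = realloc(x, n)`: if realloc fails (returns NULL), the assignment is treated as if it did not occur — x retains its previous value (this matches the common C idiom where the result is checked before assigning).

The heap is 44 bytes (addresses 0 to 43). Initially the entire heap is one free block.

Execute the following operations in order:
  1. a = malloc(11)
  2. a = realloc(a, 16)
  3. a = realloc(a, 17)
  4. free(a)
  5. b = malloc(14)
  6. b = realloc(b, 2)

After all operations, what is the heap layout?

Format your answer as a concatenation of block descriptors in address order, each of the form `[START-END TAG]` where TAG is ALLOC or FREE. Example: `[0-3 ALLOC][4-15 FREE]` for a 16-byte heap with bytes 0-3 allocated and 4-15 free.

Answer: [0-1 ALLOC][2-43 FREE]

Derivation:
Op 1: a = malloc(11) -> a = 0; heap: [0-10 ALLOC][11-43 FREE]
Op 2: a = realloc(a, 16) -> a = 0; heap: [0-15 ALLOC][16-43 FREE]
Op 3: a = realloc(a, 17) -> a = 0; heap: [0-16 ALLOC][17-43 FREE]
Op 4: free(a) -> (freed a); heap: [0-43 FREE]
Op 5: b = malloc(14) -> b = 0; heap: [0-13 ALLOC][14-43 FREE]
Op 6: b = realloc(b, 2) -> b = 0; heap: [0-1 ALLOC][2-43 FREE]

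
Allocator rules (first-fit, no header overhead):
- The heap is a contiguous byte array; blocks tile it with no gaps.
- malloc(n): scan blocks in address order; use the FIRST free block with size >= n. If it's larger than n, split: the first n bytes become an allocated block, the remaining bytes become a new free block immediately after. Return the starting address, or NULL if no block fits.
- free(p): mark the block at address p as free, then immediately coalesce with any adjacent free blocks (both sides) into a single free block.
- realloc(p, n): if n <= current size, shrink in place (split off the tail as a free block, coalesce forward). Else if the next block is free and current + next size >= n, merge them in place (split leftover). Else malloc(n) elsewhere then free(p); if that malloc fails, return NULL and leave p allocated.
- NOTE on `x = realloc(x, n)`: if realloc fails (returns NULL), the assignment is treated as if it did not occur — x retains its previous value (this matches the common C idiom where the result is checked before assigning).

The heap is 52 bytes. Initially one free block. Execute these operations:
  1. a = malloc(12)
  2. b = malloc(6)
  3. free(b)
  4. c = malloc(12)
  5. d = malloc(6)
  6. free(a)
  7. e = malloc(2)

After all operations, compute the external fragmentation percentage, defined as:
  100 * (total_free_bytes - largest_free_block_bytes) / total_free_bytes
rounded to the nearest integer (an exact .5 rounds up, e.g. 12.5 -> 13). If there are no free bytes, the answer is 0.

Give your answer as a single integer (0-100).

Op 1: a = malloc(12) -> a = 0; heap: [0-11 ALLOC][12-51 FREE]
Op 2: b = malloc(6) -> b = 12; heap: [0-11 ALLOC][12-17 ALLOC][18-51 FREE]
Op 3: free(b) -> (freed b); heap: [0-11 ALLOC][12-51 FREE]
Op 4: c = malloc(12) -> c = 12; heap: [0-11 ALLOC][12-23 ALLOC][24-51 FREE]
Op 5: d = malloc(6) -> d = 24; heap: [0-11 ALLOC][12-23 ALLOC][24-29 ALLOC][30-51 FREE]
Op 6: free(a) -> (freed a); heap: [0-11 FREE][12-23 ALLOC][24-29 ALLOC][30-51 FREE]
Op 7: e = malloc(2) -> e = 0; heap: [0-1 ALLOC][2-11 FREE][12-23 ALLOC][24-29 ALLOC][30-51 FREE]
Free blocks: [10 22] total_free=32 largest=22 -> 100*(32-22)/32 = 1000/32 = 31.25 -> rounds to 31

Answer: 31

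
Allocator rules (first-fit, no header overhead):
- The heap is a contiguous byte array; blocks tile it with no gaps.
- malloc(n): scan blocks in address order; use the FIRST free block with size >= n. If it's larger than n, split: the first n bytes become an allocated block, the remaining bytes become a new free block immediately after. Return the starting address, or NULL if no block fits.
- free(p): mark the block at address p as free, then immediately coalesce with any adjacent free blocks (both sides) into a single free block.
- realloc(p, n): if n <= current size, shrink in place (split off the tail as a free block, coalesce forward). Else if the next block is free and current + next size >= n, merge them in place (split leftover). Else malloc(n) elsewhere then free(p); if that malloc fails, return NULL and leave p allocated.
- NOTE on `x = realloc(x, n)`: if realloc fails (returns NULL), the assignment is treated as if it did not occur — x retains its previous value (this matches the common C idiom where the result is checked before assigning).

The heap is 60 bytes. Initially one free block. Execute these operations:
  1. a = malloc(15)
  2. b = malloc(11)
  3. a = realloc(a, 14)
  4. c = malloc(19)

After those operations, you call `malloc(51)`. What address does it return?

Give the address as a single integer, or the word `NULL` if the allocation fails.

Op 1: a = malloc(15) -> a = 0; heap: [0-14 ALLOC][15-59 FREE]
Op 2: b = malloc(11) -> b = 15; heap: [0-14 ALLOC][15-25 ALLOC][26-59 FREE]
Op 3: a = realloc(a, 14) -> a = 0; heap: [0-13 ALLOC][14-14 FREE][15-25 ALLOC][26-59 FREE]
Op 4: c = malloc(19) -> c = 26; heap: [0-13 ALLOC][14-14 FREE][15-25 ALLOC][26-44 ALLOC][45-59 FREE]
malloc(51): first-fit scan over [0-13 ALLOC][14-14 FREE][15-25 ALLOC][26-44 ALLOC][45-59 FREE] -> NULL

Answer: NULL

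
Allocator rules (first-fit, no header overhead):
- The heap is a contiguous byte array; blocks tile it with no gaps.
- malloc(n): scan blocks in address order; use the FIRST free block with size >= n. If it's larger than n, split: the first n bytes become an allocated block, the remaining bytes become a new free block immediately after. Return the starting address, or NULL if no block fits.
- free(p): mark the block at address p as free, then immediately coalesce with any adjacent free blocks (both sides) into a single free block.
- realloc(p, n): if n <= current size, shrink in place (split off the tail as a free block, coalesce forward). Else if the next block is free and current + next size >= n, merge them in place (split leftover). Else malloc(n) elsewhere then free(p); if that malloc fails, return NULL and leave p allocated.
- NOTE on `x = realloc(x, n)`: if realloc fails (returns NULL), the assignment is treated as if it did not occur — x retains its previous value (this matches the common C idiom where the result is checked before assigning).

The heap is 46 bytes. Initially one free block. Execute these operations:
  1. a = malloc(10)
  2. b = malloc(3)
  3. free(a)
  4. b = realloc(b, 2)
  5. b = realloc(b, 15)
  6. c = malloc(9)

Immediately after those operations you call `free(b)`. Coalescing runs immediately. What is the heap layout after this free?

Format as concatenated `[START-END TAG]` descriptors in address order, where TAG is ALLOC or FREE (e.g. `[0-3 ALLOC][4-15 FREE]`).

Answer: [0-8 ALLOC][9-45 FREE]

Derivation:
Op 1: a = malloc(10) -> a = 0; heap: [0-9 ALLOC][10-45 FREE]
Op 2: b = malloc(3) -> b = 10; heap: [0-9 ALLOC][10-12 ALLOC][13-45 FREE]
Op 3: free(a) -> (freed a); heap: [0-9 FREE][10-12 ALLOC][13-45 FREE]
Op 4: b = realloc(b, 2) -> b = 10; heap: [0-9 FREE][10-11 ALLOC][12-45 FREE]
Op 5: b = realloc(b, 15) -> b = 10; heap: [0-9 FREE][10-24 ALLOC][25-45 FREE]
Op 6: c = malloc(9) -> c = 0; heap: [0-8 ALLOC][9-9 FREE][10-24 ALLOC][25-45 FREE]
free(b): b = 10 -> block [10-24 ALLOC]; mark free, coalesce with adjacent free neighbors -> [0-8 ALLOC][9-45 FREE]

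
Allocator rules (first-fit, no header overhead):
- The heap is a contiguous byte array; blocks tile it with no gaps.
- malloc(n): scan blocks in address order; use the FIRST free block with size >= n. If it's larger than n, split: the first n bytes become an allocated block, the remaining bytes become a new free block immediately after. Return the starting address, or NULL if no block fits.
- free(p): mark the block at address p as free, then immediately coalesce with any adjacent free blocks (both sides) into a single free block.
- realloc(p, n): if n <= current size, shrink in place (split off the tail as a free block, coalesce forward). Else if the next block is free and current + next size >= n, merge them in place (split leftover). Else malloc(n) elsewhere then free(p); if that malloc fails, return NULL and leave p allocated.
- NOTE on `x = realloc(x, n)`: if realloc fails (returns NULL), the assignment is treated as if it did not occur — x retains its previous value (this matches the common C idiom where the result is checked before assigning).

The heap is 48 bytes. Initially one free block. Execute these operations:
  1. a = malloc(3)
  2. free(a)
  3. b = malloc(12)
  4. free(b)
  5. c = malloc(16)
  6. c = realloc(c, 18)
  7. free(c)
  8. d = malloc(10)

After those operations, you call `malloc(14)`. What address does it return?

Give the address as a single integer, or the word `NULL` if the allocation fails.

Op 1: a = malloc(3) -> a = 0; heap: [0-2 ALLOC][3-47 FREE]
Op 2: free(a) -> (freed a); heap: [0-47 FREE]
Op 3: b = malloc(12) -> b = 0; heap: [0-11 ALLOC][12-47 FREE]
Op 4: free(b) -> (freed b); heap: [0-47 FREE]
Op 5: c = malloc(16) -> c = 0; heap: [0-15 ALLOC][16-47 FREE]
Op 6: c = realloc(c, 18) -> c = 0; heap: [0-17 ALLOC][18-47 FREE]
Op 7: free(c) -> (freed c); heap: [0-47 FREE]
Op 8: d = malloc(10) -> d = 0; heap: [0-9 ALLOC][10-47 FREE]
malloc(14): first-fit scan over [0-9 ALLOC][10-47 FREE] -> 10

Answer: 10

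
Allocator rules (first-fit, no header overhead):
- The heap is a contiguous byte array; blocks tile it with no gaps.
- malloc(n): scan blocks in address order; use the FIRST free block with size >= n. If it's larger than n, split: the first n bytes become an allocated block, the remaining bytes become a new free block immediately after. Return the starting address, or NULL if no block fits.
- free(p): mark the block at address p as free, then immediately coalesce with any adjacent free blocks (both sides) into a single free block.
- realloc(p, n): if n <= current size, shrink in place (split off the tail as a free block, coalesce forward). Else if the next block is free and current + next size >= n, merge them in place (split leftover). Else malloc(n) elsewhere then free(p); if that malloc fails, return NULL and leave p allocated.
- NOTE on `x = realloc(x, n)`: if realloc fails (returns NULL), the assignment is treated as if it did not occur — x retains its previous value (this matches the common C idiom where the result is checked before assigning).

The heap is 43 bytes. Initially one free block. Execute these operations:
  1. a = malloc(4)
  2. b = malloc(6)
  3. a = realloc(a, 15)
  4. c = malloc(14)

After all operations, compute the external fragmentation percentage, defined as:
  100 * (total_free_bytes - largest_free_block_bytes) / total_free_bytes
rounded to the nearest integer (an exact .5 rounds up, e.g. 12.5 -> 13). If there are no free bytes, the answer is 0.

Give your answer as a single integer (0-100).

Op 1: a = malloc(4) -> a = 0; heap: [0-3 ALLOC][4-42 FREE]
Op 2: b = malloc(6) -> b = 4; heap: [0-3 ALLOC][4-9 ALLOC][10-42 FREE]
Op 3: a = realloc(a, 15) -> a = 10; heap: [0-3 FREE][4-9 ALLOC][10-24 ALLOC][25-42 FREE]
Op 4: c = malloc(14) -> c = 25; heap: [0-3 FREE][4-9 ALLOC][10-24 ALLOC][25-38 ALLOC][39-42 FREE]
Free blocks: [4 4] total_free=8 largest=4 -> 100*(8-4)/8 = 400/8 = 50

Answer: 50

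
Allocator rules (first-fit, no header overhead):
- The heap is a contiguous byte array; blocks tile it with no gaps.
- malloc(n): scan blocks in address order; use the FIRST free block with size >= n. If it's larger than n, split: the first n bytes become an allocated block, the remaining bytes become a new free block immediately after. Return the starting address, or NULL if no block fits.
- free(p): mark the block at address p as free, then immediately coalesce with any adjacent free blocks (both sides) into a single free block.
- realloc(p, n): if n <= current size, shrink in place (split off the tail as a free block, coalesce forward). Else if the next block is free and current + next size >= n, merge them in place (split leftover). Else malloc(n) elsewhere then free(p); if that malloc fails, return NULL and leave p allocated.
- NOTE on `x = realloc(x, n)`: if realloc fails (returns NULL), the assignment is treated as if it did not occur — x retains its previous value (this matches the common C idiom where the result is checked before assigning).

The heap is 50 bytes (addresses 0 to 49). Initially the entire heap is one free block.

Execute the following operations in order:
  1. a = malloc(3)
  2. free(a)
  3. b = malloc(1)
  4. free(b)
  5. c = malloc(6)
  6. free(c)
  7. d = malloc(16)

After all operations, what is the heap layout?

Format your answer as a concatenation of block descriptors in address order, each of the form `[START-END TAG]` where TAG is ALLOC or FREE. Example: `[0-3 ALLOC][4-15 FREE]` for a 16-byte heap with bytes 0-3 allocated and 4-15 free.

Op 1: a = malloc(3) -> a = 0; heap: [0-2 ALLOC][3-49 FREE]
Op 2: free(a) -> (freed a); heap: [0-49 FREE]
Op 3: b = malloc(1) -> b = 0; heap: [0-0 ALLOC][1-49 FREE]
Op 4: free(b) -> (freed b); heap: [0-49 FREE]
Op 5: c = malloc(6) -> c = 0; heap: [0-5 ALLOC][6-49 FREE]
Op 6: free(c) -> (freed c); heap: [0-49 FREE]
Op 7: d = malloc(16) -> d = 0; heap: [0-15 ALLOC][16-49 FREE]

Answer: [0-15 ALLOC][16-49 FREE]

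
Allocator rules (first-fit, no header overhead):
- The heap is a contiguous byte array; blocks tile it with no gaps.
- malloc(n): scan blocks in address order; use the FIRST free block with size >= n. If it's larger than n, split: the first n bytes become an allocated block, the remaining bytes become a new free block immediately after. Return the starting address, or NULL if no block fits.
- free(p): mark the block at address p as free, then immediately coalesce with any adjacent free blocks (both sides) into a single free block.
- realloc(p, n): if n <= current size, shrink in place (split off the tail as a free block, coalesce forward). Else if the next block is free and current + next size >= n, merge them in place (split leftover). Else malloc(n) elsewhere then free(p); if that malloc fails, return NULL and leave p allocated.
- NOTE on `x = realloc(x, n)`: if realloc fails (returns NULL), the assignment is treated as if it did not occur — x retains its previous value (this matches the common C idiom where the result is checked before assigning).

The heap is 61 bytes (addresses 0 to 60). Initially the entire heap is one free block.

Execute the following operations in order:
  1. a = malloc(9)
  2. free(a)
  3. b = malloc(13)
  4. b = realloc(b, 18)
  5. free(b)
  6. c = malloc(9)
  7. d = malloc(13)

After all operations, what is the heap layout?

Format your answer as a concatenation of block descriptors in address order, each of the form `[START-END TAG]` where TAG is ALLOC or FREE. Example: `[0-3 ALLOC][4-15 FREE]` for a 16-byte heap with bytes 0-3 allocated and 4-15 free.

Op 1: a = malloc(9) -> a = 0; heap: [0-8 ALLOC][9-60 FREE]
Op 2: free(a) -> (freed a); heap: [0-60 FREE]
Op 3: b = malloc(13) -> b = 0; heap: [0-12 ALLOC][13-60 FREE]
Op 4: b = realloc(b, 18) -> b = 0; heap: [0-17 ALLOC][18-60 FREE]
Op 5: free(b) -> (freed b); heap: [0-60 FREE]
Op 6: c = malloc(9) -> c = 0; heap: [0-8 ALLOC][9-60 FREE]
Op 7: d = malloc(13) -> d = 9; heap: [0-8 ALLOC][9-21 ALLOC][22-60 FREE]

Answer: [0-8 ALLOC][9-21 ALLOC][22-60 FREE]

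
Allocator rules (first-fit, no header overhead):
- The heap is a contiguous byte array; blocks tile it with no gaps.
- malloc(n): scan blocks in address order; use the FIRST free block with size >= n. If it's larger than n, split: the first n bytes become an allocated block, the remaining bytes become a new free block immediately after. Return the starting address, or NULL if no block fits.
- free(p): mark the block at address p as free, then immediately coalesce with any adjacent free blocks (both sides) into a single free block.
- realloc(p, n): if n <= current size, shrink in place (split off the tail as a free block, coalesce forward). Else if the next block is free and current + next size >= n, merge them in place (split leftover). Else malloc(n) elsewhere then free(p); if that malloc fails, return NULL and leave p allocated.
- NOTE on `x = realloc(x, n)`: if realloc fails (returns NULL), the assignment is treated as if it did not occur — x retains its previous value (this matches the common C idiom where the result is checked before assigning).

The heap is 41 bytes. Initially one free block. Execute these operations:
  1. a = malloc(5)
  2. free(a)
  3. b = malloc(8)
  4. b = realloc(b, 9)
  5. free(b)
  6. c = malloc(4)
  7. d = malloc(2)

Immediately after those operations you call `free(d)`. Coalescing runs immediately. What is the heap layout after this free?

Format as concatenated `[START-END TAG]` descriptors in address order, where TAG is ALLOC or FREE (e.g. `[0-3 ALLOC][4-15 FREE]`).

Answer: [0-3 ALLOC][4-40 FREE]

Derivation:
Op 1: a = malloc(5) -> a = 0; heap: [0-4 ALLOC][5-40 FREE]
Op 2: free(a) -> (freed a); heap: [0-40 FREE]
Op 3: b = malloc(8) -> b = 0; heap: [0-7 ALLOC][8-40 FREE]
Op 4: b = realloc(b, 9) -> b = 0; heap: [0-8 ALLOC][9-40 FREE]
Op 5: free(b) -> (freed b); heap: [0-40 FREE]
Op 6: c = malloc(4) -> c = 0; heap: [0-3 ALLOC][4-40 FREE]
Op 7: d = malloc(2) -> d = 4; heap: [0-3 ALLOC][4-5 ALLOC][6-40 FREE]
free(d): d = 4 -> block [4-5 ALLOC]; mark free, coalesce with adjacent free neighbors -> [0-3 ALLOC][4-40 FREE]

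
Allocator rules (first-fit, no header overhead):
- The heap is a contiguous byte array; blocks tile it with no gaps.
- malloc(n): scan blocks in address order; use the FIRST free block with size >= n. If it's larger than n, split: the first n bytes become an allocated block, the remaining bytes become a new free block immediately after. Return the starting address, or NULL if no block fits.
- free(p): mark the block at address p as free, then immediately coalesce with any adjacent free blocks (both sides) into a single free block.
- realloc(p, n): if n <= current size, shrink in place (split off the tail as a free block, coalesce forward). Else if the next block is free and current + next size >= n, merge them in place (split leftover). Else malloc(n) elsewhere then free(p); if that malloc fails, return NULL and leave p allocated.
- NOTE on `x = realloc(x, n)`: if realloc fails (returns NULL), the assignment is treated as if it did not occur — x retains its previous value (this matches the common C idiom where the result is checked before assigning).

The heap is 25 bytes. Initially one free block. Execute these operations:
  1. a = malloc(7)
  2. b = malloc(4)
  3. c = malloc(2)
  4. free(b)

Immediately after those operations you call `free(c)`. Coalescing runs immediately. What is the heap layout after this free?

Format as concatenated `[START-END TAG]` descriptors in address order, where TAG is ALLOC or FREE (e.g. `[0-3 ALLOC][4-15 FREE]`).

Op 1: a = malloc(7) -> a = 0; heap: [0-6 ALLOC][7-24 FREE]
Op 2: b = malloc(4) -> b = 7; heap: [0-6 ALLOC][7-10 ALLOC][11-24 FREE]
Op 3: c = malloc(2) -> c = 11; heap: [0-6 ALLOC][7-10 ALLOC][11-12 ALLOC][13-24 FREE]
Op 4: free(b) -> (freed b); heap: [0-6 ALLOC][7-10 FREE][11-12 ALLOC][13-24 FREE]
free(c): c = 11 -> block [11-12 ALLOC]; mark free, coalesce with adjacent free neighbors -> [0-6 ALLOC][7-24 FREE]

Answer: [0-6 ALLOC][7-24 FREE]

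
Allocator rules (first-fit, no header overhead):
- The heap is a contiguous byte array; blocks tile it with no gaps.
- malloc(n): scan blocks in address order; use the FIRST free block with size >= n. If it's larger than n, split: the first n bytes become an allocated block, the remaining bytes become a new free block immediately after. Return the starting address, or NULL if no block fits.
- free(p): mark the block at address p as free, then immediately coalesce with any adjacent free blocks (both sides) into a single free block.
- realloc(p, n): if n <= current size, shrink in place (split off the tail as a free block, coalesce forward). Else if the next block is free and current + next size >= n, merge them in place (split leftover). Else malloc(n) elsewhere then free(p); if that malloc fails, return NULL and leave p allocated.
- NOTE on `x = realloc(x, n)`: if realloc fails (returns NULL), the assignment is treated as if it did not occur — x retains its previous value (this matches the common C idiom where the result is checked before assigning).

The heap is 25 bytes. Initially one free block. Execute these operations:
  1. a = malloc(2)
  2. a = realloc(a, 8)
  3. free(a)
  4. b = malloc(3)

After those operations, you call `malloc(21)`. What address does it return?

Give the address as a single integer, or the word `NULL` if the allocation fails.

Op 1: a = malloc(2) -> a = 0; heap: [0-1 ALLOC][2-24 FREE]
Op 2: a = realloc(a, 8) -> a = 0; heap: [0-7 ALLOC][8-24 FREE]
Op 3: free(a) -> (freed a); heap: [0-24 FREE]
Op 4: b = malloc(3) -> b = 0; heap: [0-2 ALLOC][3-24 FREE]
malloc(21): first-fit scan over [0-2 ALLOC][3-24 FREE] -> 3

Answer: 3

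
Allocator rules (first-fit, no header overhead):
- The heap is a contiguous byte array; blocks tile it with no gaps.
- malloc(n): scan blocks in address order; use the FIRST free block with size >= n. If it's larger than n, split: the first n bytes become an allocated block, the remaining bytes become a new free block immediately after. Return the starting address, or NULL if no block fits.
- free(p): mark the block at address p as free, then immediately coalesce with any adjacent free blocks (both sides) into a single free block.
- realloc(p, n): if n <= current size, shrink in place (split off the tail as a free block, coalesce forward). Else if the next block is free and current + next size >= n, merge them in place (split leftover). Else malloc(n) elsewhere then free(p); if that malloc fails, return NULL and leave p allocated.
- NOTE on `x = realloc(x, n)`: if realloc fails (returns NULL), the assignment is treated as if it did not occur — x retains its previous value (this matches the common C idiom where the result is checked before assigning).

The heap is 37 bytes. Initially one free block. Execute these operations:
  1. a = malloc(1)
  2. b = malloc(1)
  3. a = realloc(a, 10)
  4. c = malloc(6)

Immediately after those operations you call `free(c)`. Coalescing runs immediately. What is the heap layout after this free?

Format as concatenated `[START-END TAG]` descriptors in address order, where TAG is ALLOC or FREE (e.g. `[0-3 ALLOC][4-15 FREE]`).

Answer: [0-0 FREE][1-1 ALLOC][2-11 ALLOC][12-36 FREE]

Derivation:
Op 1: a = malloc(1) -> a = 0; heap: [0-0 ALLOC][1-36 FREE]
Op 2: b = malloc(1) -> b = 1; heap: [0-0 ALLOC][1-1 ALLOC][2-36 FREE]
Op 3: a = realloc(a, 10) -> a = 2; heap: [0-0 FREE][1-1 ALLOC][2-11 ALLOC][12-36 FREE]
Op 4: c = malloc(6) -> c = 12; heap: [0-0 FREE][1-1 ALLOC][2-11 ALLOC][12-17 ALLOC][18-36 FREE]
free(c): c = 12 -> block [12-17 ALLOC]; mark free, coalesce with adjacent free neighbors -> [0-0 FREE][1-1 ALLOC][2-11 ALLOC][12-36 FREE]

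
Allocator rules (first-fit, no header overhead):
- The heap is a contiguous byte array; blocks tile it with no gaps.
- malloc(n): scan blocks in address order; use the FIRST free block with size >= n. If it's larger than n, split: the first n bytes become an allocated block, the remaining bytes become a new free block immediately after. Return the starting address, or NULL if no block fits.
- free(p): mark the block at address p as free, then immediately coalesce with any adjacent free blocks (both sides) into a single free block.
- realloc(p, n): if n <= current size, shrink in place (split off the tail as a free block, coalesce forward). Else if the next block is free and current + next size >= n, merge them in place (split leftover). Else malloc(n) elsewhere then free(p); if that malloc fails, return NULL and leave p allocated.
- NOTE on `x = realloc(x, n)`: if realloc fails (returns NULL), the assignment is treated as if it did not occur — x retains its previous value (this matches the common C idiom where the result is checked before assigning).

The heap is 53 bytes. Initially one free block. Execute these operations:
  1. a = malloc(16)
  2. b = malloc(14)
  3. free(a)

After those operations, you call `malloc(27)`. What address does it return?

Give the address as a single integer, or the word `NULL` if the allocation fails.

Op 1: a = malloc(16) -> a = 0; heap: [0-15 ALLOC][16-52 FREE]
Op 2: b = malloc(14) -> b = 16; heap: [0-15 ALLOC][16-29 ALLOC][30-52 FREE]
Op 3: free(a) -> (freed a); heap: [0-15 FREE][16-29 ALLOC][30-52 FREE]
malloc(27): first-fit scan over [0-15 FREE][16-29 ALLOC][30-52 FREE] -> NULL

Answer: NULL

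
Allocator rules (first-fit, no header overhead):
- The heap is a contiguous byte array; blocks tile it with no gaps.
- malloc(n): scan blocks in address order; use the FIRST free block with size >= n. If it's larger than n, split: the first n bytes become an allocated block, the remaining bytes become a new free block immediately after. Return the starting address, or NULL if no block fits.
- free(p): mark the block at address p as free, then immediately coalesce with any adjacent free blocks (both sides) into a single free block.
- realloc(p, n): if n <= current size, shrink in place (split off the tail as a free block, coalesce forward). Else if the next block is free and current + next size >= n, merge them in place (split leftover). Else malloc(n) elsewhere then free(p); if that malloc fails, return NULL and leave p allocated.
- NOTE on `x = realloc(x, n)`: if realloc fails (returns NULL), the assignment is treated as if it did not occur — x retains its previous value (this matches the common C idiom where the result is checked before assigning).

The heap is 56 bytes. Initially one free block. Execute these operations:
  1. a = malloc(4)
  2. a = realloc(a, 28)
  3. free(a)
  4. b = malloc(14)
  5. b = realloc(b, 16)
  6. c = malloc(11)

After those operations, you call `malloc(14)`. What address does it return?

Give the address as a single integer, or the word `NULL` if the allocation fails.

Answer: 27

Derivation:
Op 1: a = malloc(4) -> a = 0; heap: [0-3 ALLOC][4-55 FREE]
Op 2: a = realloc(a, 28) -> a = 0; heap: [0-27 ALLOC][28-55 FREE]
Op 3: free(a) -> (freed a); heap: [0-55 FREE]
Op 4: b = malloc(14) -> b = 0; heap: [0-13 ALLOC][14-55 FREE]
Op 5: b = realloc(b, 16) -> b = 0; heap: [0-15 ALLOC][16-55 FREE]
Op 6: c = malloc(11) -> c = 16; heap: [0-15 ALLOC][16-26 ALLOC][27-55 FREE]
malloc(14): first-fit scan over [0-15 ALLOC][16-26 ALLOC][27-55 FREE] -> 27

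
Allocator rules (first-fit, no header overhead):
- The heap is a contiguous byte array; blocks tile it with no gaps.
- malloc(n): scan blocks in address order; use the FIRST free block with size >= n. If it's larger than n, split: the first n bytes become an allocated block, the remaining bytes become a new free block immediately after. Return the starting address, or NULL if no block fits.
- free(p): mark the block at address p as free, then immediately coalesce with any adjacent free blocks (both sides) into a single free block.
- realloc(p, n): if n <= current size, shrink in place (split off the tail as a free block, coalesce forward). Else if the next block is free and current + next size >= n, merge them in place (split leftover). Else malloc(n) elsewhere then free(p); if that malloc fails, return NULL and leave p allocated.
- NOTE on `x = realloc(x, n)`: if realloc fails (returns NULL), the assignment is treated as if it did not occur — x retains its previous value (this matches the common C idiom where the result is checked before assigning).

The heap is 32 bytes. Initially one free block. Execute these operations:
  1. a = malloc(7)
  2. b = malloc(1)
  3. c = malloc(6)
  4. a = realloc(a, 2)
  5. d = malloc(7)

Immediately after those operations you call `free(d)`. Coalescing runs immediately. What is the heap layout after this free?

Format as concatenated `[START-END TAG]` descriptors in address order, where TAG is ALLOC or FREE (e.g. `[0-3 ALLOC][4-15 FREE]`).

Answer: [0-1 ALLOC][2-6 FREE][7-7 ALLOC][8-13 ALLOC][14-31 FREE]

Derivation:
Op 1: a = malloc(7) -> a = 0; heap: [0-6 ALLOC][7-31 FREE]
Op 2: b = malloc(1) -> b = 7; heap: [0-6 ALLOC][7-7 ALLOC][8-31 FREE]
Op 3: c = malloc(6) -> c = 8; heap: [0-6 ALLOC][7-7 ALLOC][8-13 ALLOC][14-31 FREE]
Op 4: a = realloc(a, 2) -> a = 0; heap: [0-1 ALLOC][2-6 FREE][7-7 ALLOC][8-13 ALLOC][14-31 FREE]
Op 5: d = malloc(7) -> d = 14; heap: [0-1 ALLOC][2-6 FREE][7-7 ALLOC][8-13 ALLOC][14-20 ALLOC][21-31 FREE]
free(d): d = 14 -> block [14-20 ALLOC]; mark free, coalesce with adjacent free neighbors -> [0-1 ALLOC][2-6 FREE][7-7 ALLOC][8-13 ALLOC][14-31 FREE]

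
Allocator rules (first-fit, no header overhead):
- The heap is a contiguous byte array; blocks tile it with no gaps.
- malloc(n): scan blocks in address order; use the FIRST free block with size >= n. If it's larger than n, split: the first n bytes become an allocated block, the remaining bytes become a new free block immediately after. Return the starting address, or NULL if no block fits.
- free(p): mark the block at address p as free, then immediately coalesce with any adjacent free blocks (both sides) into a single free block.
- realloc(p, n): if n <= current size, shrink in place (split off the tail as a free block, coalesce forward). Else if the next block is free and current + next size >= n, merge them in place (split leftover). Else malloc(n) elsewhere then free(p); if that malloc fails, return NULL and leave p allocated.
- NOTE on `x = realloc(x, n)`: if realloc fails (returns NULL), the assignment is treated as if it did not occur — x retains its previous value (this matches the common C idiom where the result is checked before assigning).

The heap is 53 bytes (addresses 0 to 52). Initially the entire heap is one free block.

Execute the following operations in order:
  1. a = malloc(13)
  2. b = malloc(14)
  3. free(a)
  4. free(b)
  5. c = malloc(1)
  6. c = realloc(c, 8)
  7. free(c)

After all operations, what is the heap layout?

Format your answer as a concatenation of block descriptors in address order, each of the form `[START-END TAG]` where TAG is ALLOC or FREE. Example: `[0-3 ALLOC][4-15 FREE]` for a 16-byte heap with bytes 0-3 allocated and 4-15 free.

Answer: [0-52 FREE]

Derivation:
Op 1: a = malloc(13) -> a = 0; heap: [0-12 ALLOC][13-52 FREE]
Op 2: b = malloc(14) -> b = 13; heap: [0-12 ALLOC][13-26 ALLOC][27-52 FREE]
Op 3: free(a) -> (freed a); heap: [0-12 FREE][13-26 ALLOC][27-52 FREE]
Op 4: free(b) -> (freed b); heap: [0-52 FREE]
Op 5: c = malloc(1) -> c = 0; heap: [0-0 ALLOC][1-52 FREE]
Op 6: c = realloc(c, 8) -> c = 0; heap: [0-7 ALLOC][8-52 FREE]
Op 7: free(c) -> (freed c); heap: [0-52 FREE]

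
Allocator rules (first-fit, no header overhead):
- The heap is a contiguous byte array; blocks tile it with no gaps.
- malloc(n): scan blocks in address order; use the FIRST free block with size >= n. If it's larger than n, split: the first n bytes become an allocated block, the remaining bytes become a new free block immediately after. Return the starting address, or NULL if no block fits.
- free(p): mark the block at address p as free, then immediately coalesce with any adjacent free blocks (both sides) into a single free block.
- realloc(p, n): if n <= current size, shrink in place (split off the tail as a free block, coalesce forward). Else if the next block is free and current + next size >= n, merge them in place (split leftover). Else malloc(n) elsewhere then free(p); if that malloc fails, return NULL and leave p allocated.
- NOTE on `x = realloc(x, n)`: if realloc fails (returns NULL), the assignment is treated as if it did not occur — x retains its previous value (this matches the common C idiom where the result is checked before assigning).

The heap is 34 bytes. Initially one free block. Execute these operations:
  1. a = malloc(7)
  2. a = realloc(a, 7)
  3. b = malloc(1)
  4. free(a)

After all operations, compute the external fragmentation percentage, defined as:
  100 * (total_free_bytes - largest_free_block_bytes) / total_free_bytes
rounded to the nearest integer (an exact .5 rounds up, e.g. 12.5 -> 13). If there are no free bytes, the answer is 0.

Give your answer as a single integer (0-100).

Answer: 21

Derivation:
Op 1: a = malloc(7) -> a = 0; heap: [0-6 ALLOC][7-33 FREE]
Op 2: a = realloc(a, 7) -> a = 0; heap: [0-6 ALLOC][7-33 FREE]
Op 3: b = malloc(1) -> b = 7; heap: [0-6 ALLOC][7-7 ALLOC][8-33 FREE]
Op 4: free(a) -> (freed a); heap: [0-6 FREE][7-7 ALLOC][8-33 FREE]
Free blocks: [7 26] total_free=33 largest=26 -> 100*(33-26)/33 = 700/33 ≈ 21.212 -> rounds to 21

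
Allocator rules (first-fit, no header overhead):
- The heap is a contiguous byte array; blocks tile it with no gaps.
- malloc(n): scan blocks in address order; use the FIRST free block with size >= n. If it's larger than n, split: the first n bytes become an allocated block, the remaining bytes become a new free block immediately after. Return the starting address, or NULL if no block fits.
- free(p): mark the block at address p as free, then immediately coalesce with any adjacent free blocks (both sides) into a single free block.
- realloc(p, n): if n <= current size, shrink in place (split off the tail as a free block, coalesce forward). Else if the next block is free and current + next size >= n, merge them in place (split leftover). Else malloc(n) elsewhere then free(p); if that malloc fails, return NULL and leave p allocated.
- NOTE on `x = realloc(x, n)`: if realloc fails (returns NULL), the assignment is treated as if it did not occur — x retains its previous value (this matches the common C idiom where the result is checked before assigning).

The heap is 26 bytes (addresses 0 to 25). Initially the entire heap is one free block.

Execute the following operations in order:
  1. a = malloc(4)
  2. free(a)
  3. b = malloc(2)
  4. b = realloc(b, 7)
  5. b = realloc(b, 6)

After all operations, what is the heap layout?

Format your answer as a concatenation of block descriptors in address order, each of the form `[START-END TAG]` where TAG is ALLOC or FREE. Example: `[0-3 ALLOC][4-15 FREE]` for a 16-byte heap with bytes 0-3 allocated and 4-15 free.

Op 1: a = malloc(4) -> a = 0; heap: [0-3 ALLOC][4-25 FREE]
Op 2: free(a) -> (freed a); heap: [0-25 FREE]
Op 3: b = malloc(2) -> b = 0; heap: [0-1 ALLOC][2-25 FREE]
Op 4: b = realloc(b, 7) -> b = 0; heap: [0-6 ALLOC][7-25 FREE]
Op 5: b = realloc(b, 6) -> b = 0; heap: [0-5 ALLOC][6-25 FREE]

Answer: [0-5 ALLOC][6-25 FREE]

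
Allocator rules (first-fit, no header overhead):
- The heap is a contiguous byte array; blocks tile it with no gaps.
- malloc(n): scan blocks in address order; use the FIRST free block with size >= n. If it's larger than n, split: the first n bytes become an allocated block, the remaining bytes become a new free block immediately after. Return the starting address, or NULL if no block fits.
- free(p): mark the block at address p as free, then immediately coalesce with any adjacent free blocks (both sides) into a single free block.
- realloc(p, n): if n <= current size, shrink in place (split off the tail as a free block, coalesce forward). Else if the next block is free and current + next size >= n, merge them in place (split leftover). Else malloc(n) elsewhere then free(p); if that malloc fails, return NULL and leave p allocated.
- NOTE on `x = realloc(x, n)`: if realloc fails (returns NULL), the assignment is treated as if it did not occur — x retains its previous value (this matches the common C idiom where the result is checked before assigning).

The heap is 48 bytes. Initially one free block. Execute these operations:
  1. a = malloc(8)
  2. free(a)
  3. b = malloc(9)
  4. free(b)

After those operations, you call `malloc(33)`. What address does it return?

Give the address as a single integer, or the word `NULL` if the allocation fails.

Op 1: a = malloc(8) -> a = 0; heap: [0-7 ALLOC][8-47 FREE]
Op 2: free(a) -> (freed a); heap: [0-47 FREE]
Op 3: b = malloc(9) -> b = 0; heap: [0-8 ALLOC][9-47 FREE]
Op 4: free(b) -> (freed b); heap: [0-47 FREE]
malloc(33): first-fit scan over [0-47 FREE] -> 0

Answer: 0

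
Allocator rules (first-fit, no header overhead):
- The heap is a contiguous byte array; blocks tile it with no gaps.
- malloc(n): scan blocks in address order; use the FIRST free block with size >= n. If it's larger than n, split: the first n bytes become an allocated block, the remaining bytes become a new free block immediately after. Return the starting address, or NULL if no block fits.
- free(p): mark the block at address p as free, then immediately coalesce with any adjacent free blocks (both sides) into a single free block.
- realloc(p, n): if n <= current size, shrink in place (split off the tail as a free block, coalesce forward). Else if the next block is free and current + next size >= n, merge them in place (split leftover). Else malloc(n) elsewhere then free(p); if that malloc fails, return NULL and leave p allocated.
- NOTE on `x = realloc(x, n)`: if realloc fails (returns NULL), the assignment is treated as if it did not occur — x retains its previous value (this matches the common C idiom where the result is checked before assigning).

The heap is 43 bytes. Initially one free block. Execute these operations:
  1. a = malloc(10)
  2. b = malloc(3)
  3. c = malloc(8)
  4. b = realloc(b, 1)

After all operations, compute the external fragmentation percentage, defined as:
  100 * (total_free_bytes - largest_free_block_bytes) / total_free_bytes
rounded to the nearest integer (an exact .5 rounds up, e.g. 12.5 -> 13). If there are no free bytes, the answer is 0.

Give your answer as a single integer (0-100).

Answer: 8

Derivation:
Op 1: a = malloc(10) -> a = 0; heap: [0-9 ALLOC][10-42 FREE]
Op 2: b = malloc(3) -> b = 10; heap: [0-9 ALLOC][10-12 ALLOC][13-42 FREE]
Op 3: c = malloc(8) -> c = 13; heap: [0-9 ALLOC][10-12 ALLOC][13-20 ALLOC][21-42 FREE]
Op 4: b = realloc(b, 1) -> b = 10; heap: [0-9 ALLOC][10-10 ALLOC][11-12 FREE][13-20 ALLOC][21-42 FREE]
Free blocks: [2 22] total_free=24 largest=22 -> 100*(24-22)/24 = 200/24 ≈ 8.333 -> rounds to 8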